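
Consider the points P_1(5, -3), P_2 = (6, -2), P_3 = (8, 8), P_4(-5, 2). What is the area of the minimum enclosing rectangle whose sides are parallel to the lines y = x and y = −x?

In coordinates u = x + y, v = x − y the rectangle is axis-aligned; the map (x,y)→(u,v) scales areas by 2.
u-values: 2, 4, 16, -3; range = 16 − (-3) = 19.
v-values: 8, 8, 0, -7; range = 8 − (-7) = 15.
Area = (19 × 15) / 2 = 142.5.

142.5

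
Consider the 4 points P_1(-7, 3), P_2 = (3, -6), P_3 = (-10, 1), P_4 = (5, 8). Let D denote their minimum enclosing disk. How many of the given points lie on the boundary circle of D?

By Welzl's lemma the MEC is supported by two points (diametrically opposite) or three points (on a circumcircle).
The minimum enclosing circle is determined by three boundary points: P_2, P_3, P_4.
Their circumcentre is (-17/14, 171/98) with r² = 373325/4802.
The farthest remaining point P_1 is at distance² 168309/4802 ≤ 373325/4802.
The points at distance exactly r from the centre are P_2, P_3, P_4 — 3 points.

3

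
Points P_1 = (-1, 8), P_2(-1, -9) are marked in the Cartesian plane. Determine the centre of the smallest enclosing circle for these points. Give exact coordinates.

The smallest circle enclosing two points has them as diameter endpoints.
Centre = midpoint = (-1, -0.5); r² = |P_1P_2|²/4 = 289/4 = 72.25.
Centre = (-1, -0.5).

(-1, -0.5)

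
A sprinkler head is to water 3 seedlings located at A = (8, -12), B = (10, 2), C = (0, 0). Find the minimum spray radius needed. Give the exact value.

Side lengths²: AB² = 200, AC² = 208, BC² = 104.
Since AC² = 208 < 200 + 104 = 304, the triangle is acute, so the smallest enclosing circle is the circumcircle.
Circumcentre = (104/17, -78/17), r² = 16900/289.
r = √(16900/289) = 130/17.

130/17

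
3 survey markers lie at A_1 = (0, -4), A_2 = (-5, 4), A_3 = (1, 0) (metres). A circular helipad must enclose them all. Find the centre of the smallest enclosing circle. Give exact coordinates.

Side lengths²: A_1A_2² = 89, A_1A_3² = 17, A_2A_3² = 52.
Since A_1A_2² = 89 ≥ 52 + 17 = 69, the angle opposite A_1A_2 is not acute, so the smallest enclosing circle has A_1A_2 as diameter.
Centre = midpoint of A_1A_2 = (-2.5, 0), r² = 89/4 = 22.25.
Centre = (-2.5, 0).

(-2.5, 0)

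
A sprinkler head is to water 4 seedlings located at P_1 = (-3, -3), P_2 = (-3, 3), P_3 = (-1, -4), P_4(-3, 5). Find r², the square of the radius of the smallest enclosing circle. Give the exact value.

A smallest enclosing disk is always determined by at most three of the input points on its boundary.
The farthest pair is P_3–P_4 with squared distance 85. The circle on this segment as diameter has centre (-2, 0.5) and r² = 85/4 = 21.25.
Check P_1: distance² to centre = 13.25 ≤ 21.25, so it lies inside.
All remaining points lie in this disk, and no smaller disk contains both endpoints, so this is the minimum enclosing circle.

21.25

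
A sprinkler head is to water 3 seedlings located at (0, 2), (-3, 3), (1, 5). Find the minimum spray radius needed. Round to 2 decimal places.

Call the three points A, B, C in the order given.
Side lengths²: AB² = 10, AC² = 10, BC² = 20.
Since BC² = 20 ≥ 10 + 10 = 20, the angle opposite BC is not acute, so the smallest enclosing circle has BC as diameter.
Centre = midpoint of BC = (-1, 4), r² = 20/4 = 5.
r = √5 ≈ 2.24.

2.24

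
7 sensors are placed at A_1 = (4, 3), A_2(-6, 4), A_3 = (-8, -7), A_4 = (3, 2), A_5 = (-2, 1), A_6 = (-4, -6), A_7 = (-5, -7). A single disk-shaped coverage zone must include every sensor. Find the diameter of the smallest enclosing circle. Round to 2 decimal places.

15.62

A smallest enclosing disk is always determined by at most three of the input points on its boundary.
The farthest pair is A_1–A_3 with squared distance 244. The circle on this segment as diameter has centre (-2, -2) and r² = 244/4 = 61.
Check A_2: distance² to centre = 52 ≤ 61, so it lies inside.
All remaining points lie in this disk, and no smaller disk contains both endpoints, so this is the minimum enclosing circle.
Diameter = 2r = 2√61 ≈ 15.62.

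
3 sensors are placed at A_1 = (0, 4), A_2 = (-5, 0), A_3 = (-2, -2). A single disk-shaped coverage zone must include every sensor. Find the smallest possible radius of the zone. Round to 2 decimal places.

Side lengths²: A_1A_2² = 41, A_1A_3² = 40, A_2A_3² = 13.
Since A_1A_2² = 41 < 40 + 13 = 53, the triangle is acute, so the smallest enclosing circle is the circumcircle.
Circumcentre = (-43/22, 29/22), r² = 2665/242.
r = √(2665/242) ≈ 3.32.

3.32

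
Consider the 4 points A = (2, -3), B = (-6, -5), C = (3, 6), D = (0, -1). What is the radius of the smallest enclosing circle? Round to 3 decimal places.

By Welzl's lemma the MEC is supported by two points (diametrically opposite) or three points (on a circumcircle).
The farthest pair is B–C with squared distance 202. The circle on this segment as diameter has centre (-1.5, 0.5) and r² = 202/4 = 50.5.
Check A: distance² to centre = 24.5 ≤ 50.5, so it lies inside.
All remaining points lie in this disk, and no smaller disk contains both endpoints, so this is the minimum enclosing circle.
r = √(50.5) ≈ 7.106.

7.106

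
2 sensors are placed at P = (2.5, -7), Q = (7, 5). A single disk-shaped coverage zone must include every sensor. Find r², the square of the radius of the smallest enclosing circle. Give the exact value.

The smallest circle enclosing two points has them as diameter endpoints.
Centre = midpoint = (4.75, -1); r² = |PQ|²/4 = 164.25/4 = 41.0625.

41.0625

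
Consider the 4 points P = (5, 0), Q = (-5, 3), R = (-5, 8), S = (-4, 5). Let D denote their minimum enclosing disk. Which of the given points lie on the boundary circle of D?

P, R

The farthest pair is P–R with squared distance 164. The circle on this segment as diameter has centre (0, 4) and r² = 164/4 = 41.
Check Q: distance² to centre = 26 ≤ 41, so it lies inside.
All remaining points lie in this disk, and no smaller disk contains both endpoints, so this is the minimum enclosing circle.
The points at distance exactly r from the centre are P, R — 2 points.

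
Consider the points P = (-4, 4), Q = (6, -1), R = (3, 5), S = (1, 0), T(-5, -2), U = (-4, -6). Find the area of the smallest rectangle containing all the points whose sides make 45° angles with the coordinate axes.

135

In coordinates u = x + y, v = x − y the rectangle is axis-aligned; the map (x,y)→(u,v) scales areas by 2.
u-values: 0, 5, 8, 1, -7, -10; range = 8 − (-10) = 18.
v-values: -8, 7, -2, 1, -3, 2; range = 7 − (-8) = 15.
Area = (18 × 15) / 2 = 135.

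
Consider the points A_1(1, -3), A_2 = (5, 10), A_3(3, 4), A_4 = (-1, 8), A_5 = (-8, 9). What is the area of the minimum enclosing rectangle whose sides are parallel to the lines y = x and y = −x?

178.5

In coordinates u = x + y, v = x − y the rectangle is axis-aligned; the map (x,y)→(u,v) scales areas by 2.
u-values: -2, 15, 7, 7, 1; range = 15 − (-2) = 17.
v-values: 4, -5, -1, -9, -17; range = 4 − (-17) = 21.
Area = (17 × 21) / 2 = 178.5.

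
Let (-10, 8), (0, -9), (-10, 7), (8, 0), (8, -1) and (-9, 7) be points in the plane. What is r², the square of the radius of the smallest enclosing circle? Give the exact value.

By Welzl's lemma the MEC is supported by two points (diametrically opposite) or three points (on a circumcircle).
The minimum enclosing circle is determined by three boundary points: (-10, 8), (0, -9), (8, -1).
Their circumcentre is (-13/6, 7/6) with r² = 1945/18.
The farthest remaining point (8, 0) is at distance² 1885/18 ≤ 1945/18.

1945/18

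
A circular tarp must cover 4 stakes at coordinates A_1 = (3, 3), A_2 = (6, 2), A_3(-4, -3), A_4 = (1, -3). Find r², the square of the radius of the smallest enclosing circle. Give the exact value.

A smallest enclosing disk is always determined by at most three of the input points on its boundary.
The farthest pair is A_2–A_3 with squared distance 125. The circle on this segment as diameter has centre (1, -0.5) and r² = 125/4 = 31.25.
Check A_1: distance² to centre = 16.25 ≤ 31.25, so it lies inside.
All remaining points lie in this disk, and no smaller disk contains both endpoints, so this is the minimum enclosing circle.

31.25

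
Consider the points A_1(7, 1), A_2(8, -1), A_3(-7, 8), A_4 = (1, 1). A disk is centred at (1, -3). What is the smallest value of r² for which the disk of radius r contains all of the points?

The required radius is the distance from (1, -3) to the farthest point.
Squared distances: 52, 53, 185, 16.
Maximum is 185, attained at A_3.

185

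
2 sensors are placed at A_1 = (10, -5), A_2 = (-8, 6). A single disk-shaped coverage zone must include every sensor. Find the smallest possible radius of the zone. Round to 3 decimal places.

10.548

The smallest circle enclosing two points has them as diameter endpoints.
Centre = midpoint = (1, 0.5); r² = |A_1A_2|²/4 = 445/4 = 111.25.
r = √(111.25) ≈ 10.548.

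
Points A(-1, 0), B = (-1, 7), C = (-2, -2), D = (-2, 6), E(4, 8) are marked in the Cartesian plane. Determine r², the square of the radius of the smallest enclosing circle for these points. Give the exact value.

34

The farthest pair is C–E with squared distance 136. The circle on this segment as diameter has centre (1, 3) and r² = 136/4 = 34.
Check A: distance² to centre = 13 ≤ 34, so it lies inside.
All remaining points lie in this disk, and no smaller disk contains both endpoints, so this is the minimum enclosing circle.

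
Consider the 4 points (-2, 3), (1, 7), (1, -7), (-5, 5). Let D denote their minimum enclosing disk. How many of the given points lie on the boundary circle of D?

3

The minimum enclosing circle is determined by three boundary points: (1, 7), (1, -7), (-5, 5).
Their circumcentre is (0, 0) with r² = 50.
The farthest remaining point (-2, 3) is at distance² 13 ≤ 50.
The points at distance exactly r from the centre are (1, 7), (1, -7), (-5, 5) — 3 points.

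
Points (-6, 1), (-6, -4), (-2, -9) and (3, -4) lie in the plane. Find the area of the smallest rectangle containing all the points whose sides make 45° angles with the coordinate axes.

In coordinates u = x + y, v = x − y the rectangle is axis-aligned; the map (x,y)→(u,v) scales areas by 2.
u-values: -5, -10, -11, -1; range = -1 − (-11) = 10.
v-values: -7, -2, 7, 7; range = 7 − (-7) = 14.
Area = (10 × 14) / 2 = 70.

70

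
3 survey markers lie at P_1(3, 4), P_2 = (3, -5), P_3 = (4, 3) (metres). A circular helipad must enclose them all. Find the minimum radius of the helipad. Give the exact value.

Side lengths²: P_1P_2² = 81, P_1P_3² = 2, P_2P_3² = 65.
Since P_1P_2² = 81 ≥ 65 + 2 = 67, the angle opposite P_1P_2 is not acute, so the smallest enclosing circle has P_1P_2 as diameter.
Centre = midpoint of P_1P_2 = (3, -0.5), r² = 81/4 = 20.25.
r = √(20.25) = 4.5.

4.5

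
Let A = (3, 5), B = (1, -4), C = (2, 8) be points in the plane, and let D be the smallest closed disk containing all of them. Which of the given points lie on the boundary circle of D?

Side lengths²: AB² = 85, AC² = 10, BC² = 145.
Since BC² = 145 ≥ 85 + 10 = 95, the angle opposite BC is not acute, so the smallest enclosing circle has BC as diameter.
Centre = midpoint of BC = (1.5, 2), r² = 145/4 = 36.25.
The points at distance exactly r from the centre are B, C — 2 points.

B, C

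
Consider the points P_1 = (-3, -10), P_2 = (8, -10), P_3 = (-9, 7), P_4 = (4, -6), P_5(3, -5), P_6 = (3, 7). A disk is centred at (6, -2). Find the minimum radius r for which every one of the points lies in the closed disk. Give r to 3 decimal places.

The required radius is the distance from (6, -2) to the farthest point.
Squared distances: 145, 68, 306, 20, 18, 90.
Maximum is 306, attained at P_3.
r = √306 ≈ 17.493.

17.493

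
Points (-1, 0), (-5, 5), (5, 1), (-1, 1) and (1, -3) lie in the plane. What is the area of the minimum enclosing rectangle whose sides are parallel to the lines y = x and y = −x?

In coordinates u = x + y, v = x − y the rectangle is axis-aligned; the map (x,y)→(u,v) scales areas by 2.
u-values: -1, 0, 6, 0, -2; range = 6 − (-2) = 8.
v-values: -1, -10, 4, -2, 4; range = 4 − (-10) = 14.
Area = (8 × 14) / 2 = 56.

56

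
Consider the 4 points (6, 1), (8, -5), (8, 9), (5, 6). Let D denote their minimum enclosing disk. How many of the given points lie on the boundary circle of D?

The farthest pair is (8, -5)–(8, 9) with squared distance 196. The circle on this segment as diameter has centre (8, 2) and r² = 196/4 = 49.
Check (6, 1): distance² to centre = 5 ≤ 49, so it lies inside.
All remaining points lie in this disk, and no smaller disk contains both endpoints, so this is the minimum enclosing circle.
The points at distance exactly r from the centre are (8, -5), (8, 9) — 2 points.

2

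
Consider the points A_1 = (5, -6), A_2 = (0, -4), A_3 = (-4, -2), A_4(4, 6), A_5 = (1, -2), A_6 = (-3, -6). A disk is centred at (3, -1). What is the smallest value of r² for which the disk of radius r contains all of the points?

The required radius is the distance from (3, -1) to the farthest point.
Squared distances: 29, 18, 50, 50, 5, 61.
Maximum is 61, attained at A_6.

61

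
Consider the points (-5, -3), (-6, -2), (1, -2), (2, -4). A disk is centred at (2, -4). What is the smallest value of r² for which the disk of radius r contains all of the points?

The required radius is the distance from (2, -4) to the farthest point.
Squared distances: 50, 68, 5, 0.
Maximum is 68, attained at (-6, -2).

68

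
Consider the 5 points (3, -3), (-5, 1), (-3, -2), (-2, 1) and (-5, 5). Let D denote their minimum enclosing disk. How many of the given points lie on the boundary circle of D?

By Welzl's lemma the MEC is supported by two points (diametrically opposite) or three points (on a circumcircle).
The farthest pair is (3, -3)–(-5, 5) with squared distance 128. The circle on this segment as diameter has centre (-1, 1) and r² = 128/4 = 32.
Check (-5, 1): distance² to centre = 16 ≤ 32, so it lies inside.
All remaining points lie in this disk, and no smaller disk contains both endpoints, so this is the minimum enclosing circle.
The points at distance exactly r from the centre are (3, -3), (-5, 5) — 2 points.

2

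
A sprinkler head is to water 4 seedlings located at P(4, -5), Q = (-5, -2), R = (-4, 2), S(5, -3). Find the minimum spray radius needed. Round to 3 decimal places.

5.315

The farthest pair is P–R with squared distance 113. The circle on this segment as diameter has centre (0, -1.5) and r² = 113/4 = 28.25.
Check Q: distance² to centre = 25.25 ≤ 28.25, so it lies inside.
All remaining points lie in this disk, and no smaller disk contains both endpoints, so this is the minimum enclosing circle.
r = √(28.25) ≈ 5.315.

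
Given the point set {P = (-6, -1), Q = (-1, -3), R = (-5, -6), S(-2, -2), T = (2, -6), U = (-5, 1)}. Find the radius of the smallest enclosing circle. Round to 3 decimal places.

A smallest enclosing disk is always determined by at most three of the input points on its boundary.
The farthest pair is T–U with squared distance 98. The circle on this segment as diameter has centre (-1.5, -2.5) and r² = 98/4 = 24.5.
Check P: distance² to centre = 22.5 ≤ 24.5, so it lies inside.
All remaining points lie in this disk, and no smaller disk contains both endpoints, so this is the minimum enclosing circle.
r = √(24.5) ≈ 4.950.

4.950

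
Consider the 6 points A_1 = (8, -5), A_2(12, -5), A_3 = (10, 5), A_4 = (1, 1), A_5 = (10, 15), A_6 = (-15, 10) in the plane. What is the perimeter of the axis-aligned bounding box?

94

Width = max x − min x = 12 − (-15) = 27.
Height = max y − min y = 15 − (-5) = 20.
Perimeter = 2(27 + 20) = 94.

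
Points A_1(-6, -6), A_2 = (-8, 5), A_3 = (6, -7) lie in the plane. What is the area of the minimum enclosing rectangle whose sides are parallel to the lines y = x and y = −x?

143

In coordinates u = x + y, v = x − y the rectangle is axis-aligned; the map (x,y)→(u,v) scales areas by 2.
u-values: -12, -3, -1; range = -1 − (-12) = 11.
v-values: 0, -13, 13; range = 13 − (-13) = 26.
Area = (11 × 26) / 2 = 143.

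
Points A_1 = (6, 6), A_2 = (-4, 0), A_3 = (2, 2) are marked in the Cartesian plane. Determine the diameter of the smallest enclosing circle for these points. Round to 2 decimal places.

11.66

Side lengths²: A_1A_2² = 136, A_1A_3² = 32, A_2A_3² = 40.
Since A_1A_2² = 136 ≥ 40 + 32 = 72, the angle opposite A_1A_2 is not acute, so the smallest enclosing circle has A_1A_2 as diameter.
Centre = midpoint of A_1A_2 = (1, 3), r² = 136/4 = 34.
Diameter = 2r = 2√34 ≈ 11.66.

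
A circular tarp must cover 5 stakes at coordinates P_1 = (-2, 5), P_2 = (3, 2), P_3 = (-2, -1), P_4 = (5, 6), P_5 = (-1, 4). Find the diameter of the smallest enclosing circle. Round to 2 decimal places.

9.90

A smallest enclosing disk is always determined by at most three of the input points on its boundary.
The farthest pair is P_3–P_4 with squared distance 98. The circle on this segment as diameter has centre (1.5, 2.5) and r² = 98/4 = 24.5.
Check P_1: distance² to centre = 18.5 ≤ 24.5, so it lies inside.
All remaining points lie in this disk, and no smaller disk contains both endpoints, so this is the minimum enclosing circle.
Diameter = 2r = 2√(24.5) ≈ 9.90.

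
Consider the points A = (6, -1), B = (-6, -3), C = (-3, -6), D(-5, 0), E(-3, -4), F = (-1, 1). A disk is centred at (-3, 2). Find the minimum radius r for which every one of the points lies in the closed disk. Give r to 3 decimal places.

The required radius is the distance from (-3, 2) to the farthest point.
Squared distances: 90, 34, 64, 8, 36, 5.
Maximum is 90, attained at A.
r = √90 ≈ 9.487.

9.487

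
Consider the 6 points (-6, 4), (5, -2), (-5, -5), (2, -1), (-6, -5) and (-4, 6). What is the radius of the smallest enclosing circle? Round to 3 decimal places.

A smallest enclosing disk is always determined by at most three of the input points on its boundary.
The minimum enclosing circle is determined by three boundary points: (5, -2), (-6, -5), (-4, 6).
Their circumcentre is (-65/46, -7/46) with r² = 47125/1058.
The farthest remaining point (-6, 4) is at distance² 40501/1058 ≤ 47125/1058.
r = √(47125/1058) ≈ 6.674.

6.674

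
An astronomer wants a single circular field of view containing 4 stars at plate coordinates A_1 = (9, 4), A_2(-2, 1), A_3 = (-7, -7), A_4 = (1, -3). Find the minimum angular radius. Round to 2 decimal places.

A smallest enclosing disk is always determined by at most three of the input points on its boundary.
The farthest pair is A_1–A_3 with squared distance 377. The circle on this segment as diameter has centre (1, -1.5) and r² = 377/4 = 94.25.
Check A_2: distance² to centre = 15.25 ≤ 94.25, so it lies inside.
All remaining points lie in this disk, and no smaller disk contains both endpoints, so this is the minimum enclosing circle.
r = √(94.25) ≈ 9.71.

9.71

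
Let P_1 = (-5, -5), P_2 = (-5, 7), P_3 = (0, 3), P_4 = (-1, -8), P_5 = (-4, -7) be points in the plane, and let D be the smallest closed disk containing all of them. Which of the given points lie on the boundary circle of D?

The minimum enclosing circle of a finite set is fixed by two of the points (as a diameter) or three (as a circumcircle).
The farthest pair is P_2–P_4 with squared distance 241. The circle on this segment as diameter has centre (-3, -0.5) and r² = 241/4 = 60.25.
Check P_1: distance² to centre = 24.25 ≤ 60.25, so it lies inside.
All remaining points lie in this disk, and no smaller disk contains both endpoints, so this is the minimum enclosing circle.
The points at distance exactly r from the centre are P_2, P_4 — 2 points.

P_2, P_4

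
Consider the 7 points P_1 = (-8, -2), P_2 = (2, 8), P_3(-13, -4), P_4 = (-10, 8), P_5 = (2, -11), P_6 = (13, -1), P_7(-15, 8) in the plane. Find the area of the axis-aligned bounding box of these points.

532

x ranges over [-15, 13], width 28.
y ranges over [-11, 8], height 19.
Area = 28 × 19 = 532.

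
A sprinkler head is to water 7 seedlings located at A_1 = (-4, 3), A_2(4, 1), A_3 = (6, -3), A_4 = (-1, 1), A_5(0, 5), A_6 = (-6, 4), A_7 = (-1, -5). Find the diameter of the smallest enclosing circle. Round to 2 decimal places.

The farthest pair is A_3–A_6 with squared distance 193. The circle on this segment as diameter has centre (0, 0.5) and r² = 193/4 = 48.25.
Check A_1: distance² to centre = 22.25 ≤ 48.25, so it lies inside.
All remaining points lie in this disk, and no smaller disk contains both endpoints, so this is the minimum enclosing circle.
Diameter = 2r = 2√(48.25) ≈ 13.89.

13.89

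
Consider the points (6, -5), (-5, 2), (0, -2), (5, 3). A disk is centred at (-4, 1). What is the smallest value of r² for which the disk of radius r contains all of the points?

The required radius is the distance from (-4, 1) to the farthest point.
Squared distances: 136, 2, 25, 85.
Maximum is 136, attained at (6, -5).

136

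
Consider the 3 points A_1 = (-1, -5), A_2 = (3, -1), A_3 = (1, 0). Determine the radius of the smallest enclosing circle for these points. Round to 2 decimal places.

2.84

Side lengths²: A_1A_2² = 32, A_1A_3² = 29, A_2A_3² = 5.
Since A_1A_2² = 32 < 29 + 5 = 34, the triangle is acute, so the smallest enclosing circle is the circumcircle.
Circumcentre = (5/6, -17/6), r² = 145/18.
r = √(145/18) ≈ 2.84.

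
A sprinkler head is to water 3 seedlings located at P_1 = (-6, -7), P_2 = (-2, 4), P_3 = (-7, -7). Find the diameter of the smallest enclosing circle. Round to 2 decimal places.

12.08

Side lengths²: P_1P_2² = 137, P_1P_3² = 1, P_2P_3² = 146.
Since P_2P_3² = 146 ≥ 137 + 1 = 138, the angle opposite P_2P_3 is not acute, so the smallest enclosing circle has P_2P_3 as diameter.
Centre = midpoint of P_2P_3 = (-4.5, -1.5), r² = 146/4 = 36.5.
Diameter = 2r = 2√(36.5) ≈ 12.08.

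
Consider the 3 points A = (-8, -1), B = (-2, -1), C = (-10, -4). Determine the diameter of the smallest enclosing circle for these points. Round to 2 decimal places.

8.54

Side lengths²: AB² = 36, AC² = 13, BC² = 73.
Since BC² = 73 ≥ 36 + 13 = 49, the angle opposite BC is not acute, so the smallest enclosing circle has BC as diameter.
Centre = midpoint of BC = (-6, -2.5), r² = 73/4 = 18.25.
Diameter = 2r = 2√(18.25) ≈ 8.54.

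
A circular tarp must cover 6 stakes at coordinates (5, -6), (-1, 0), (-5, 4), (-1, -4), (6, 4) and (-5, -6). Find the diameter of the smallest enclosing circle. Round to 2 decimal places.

14.87

By Welzl's lemma the MEC is supported by two points (diametrically opposite) or three points (on a circumcircle).
The farthest pair is (6, 4)–(-5, -6) with squared distance 221. The circle on this segment as diameter has centre (0.5, -1) and r² = 221/4 = 55.25.
Check (5, -6): distance² to centre = 45.25 ≤ 55.25, so it lies inside.
All remaining points lie in this disk, and no smaller disk contains both endpoints, so this is the minimum enclosing circle.
Diameter = 2r = 2√(55.25) ≈ 14.87.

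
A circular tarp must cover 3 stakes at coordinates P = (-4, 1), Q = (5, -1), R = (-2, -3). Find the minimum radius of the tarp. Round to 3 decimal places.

4.610

Side lengths²: PQ² = 85, PR² = 20, QR² = 53.
Since PQ² = 85 ≥ 53 + 20 = 73, the angle opposite PQ is not acute, so the smallest enclosing circle has PQ as diameter.
Centre = midpoint of PQ = (0.5, 0), r² = 85/4 = 21.25.
r = √(21.25) ≈ 4.610.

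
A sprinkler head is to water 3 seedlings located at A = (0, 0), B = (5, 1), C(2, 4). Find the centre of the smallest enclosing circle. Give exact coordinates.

(7/3, 4/3)

Side lengths²: AB² = 26, AC² = 20, BC² = 18.
Since AB² = 26 < 20 + 18 = 38, the triangle is acute, so the smallest enclosing circle is the circumcircle.
Circumcentre = (7/3, 4/3), r² = 65/9.
Centre = (7/3, 4/3).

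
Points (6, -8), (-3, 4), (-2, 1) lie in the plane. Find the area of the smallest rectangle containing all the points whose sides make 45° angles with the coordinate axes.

In coordinates u = x + y, v = x − y the rectangle is axis-aligned; the map (x,y)→(u,v) scales areas by 2.
u-values: -2, 1, -1; range = 1 − (-2) = 3.
v-values: 14, -7, -3; range = 14 − (-7) = 21.
Area = (3 × 21) / 2 = 31.5.

31.5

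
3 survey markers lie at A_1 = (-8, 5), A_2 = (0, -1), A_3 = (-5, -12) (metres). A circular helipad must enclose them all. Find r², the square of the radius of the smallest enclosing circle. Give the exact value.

Side lengths²: A_1A_2² = 100, A_1A_3² = 298, A_2A_3² = 146.
Since A_1A_3² = 298 ≥ 146 + 100 = 246, the angle opposite A_1A_3 is not acute, so the smallest enclosing circle has A_1A_3 as diameter.
Centre = midpoint of A_1A_3 = (-6.5, -3.5), r² = 298/4 = 74.5.

74.5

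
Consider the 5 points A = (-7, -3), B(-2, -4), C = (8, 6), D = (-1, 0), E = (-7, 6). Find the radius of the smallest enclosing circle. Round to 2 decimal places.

A smallest enclosing disk is always determined by at most three of the input points on its boundary.
The farthest pair is A–C with squared distance 306. The circle on this segment as diameter has centre (0.5, 1.5) and r² = 306/4 = 76.5.
Check B: distance² to centre = 36.5 ≤ 76.5, so it lies inside.
All remaining points lie in this disk, and no smaller disk contains both endpoints, so this is the minimum enclosing circle.
r = √(76.5) ≈ 8.75.

8.75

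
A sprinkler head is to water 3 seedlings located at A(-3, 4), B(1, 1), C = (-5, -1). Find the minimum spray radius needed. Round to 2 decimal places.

Side lengths²: AB² = 25, AC² = 29, BC² = 40.
Since BC² = 40 < 29 + 25 = 54, the triangle is acute, so the smallest enclosing circle is the circumcircle.
Circumcentre = (-59/26, 21/26), r² = 3625/338.
r = √(3625/338) ≈ 3.27.

3.27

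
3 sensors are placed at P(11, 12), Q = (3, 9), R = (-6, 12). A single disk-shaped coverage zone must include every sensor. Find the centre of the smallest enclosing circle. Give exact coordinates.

Side lengths²: PQ² = 73, PR² = 289, QR² = 90.
Since PR² = 289 ≥ 90 + 73 = 163, the angle opposite PR is not acute, so the smallest enclosing circle has PR as diameter.
Centre = midpoint of PR = (2.5, 12), r² = 289/4 = 72.25.
Centre = (2.5, 12).

(2.5, 12)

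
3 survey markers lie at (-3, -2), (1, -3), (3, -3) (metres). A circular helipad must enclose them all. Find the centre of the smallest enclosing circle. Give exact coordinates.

(0, -2.5)

Call the three points A, B, C in the order given.
Side lengths²: AB² = 17, AC² = 37, BC² = 4.
Since AC² = 37 ≥ 17 + 4 = 21, the angle opposite AC is not acute, so the smallest enclosing circle has AC as diameter.
Centre = midpoint of AC = (0, -2.5), r² = 37/4 = 9.25.
Centre = (0, -2.5).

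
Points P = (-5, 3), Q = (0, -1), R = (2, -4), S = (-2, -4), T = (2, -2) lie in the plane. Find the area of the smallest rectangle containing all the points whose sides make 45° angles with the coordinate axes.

In coordinates u = x + y, v = x − y the rectangle is axis-aligned; the map (x,y)→(u,v) scales areas by 2.
u-values: -2, -1, -2, -6, 0; range = 0 − (-6) = 6.
v-values: -8, 1, 6, 2, 4; range = 6 − (-8) = 14.
Area = (6 × 14) / 2 = 42.

42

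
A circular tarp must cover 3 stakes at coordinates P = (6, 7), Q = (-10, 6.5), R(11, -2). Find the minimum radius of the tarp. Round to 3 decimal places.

11.328

Side lengths²: PQ² = 256.25, PR² = 106, QR² = 513.25.
Since QR² = 513.25 ≥ 256.25 + 106 = 362.25, the angle opposite QR is not acute, so the smallest enclosing circle has QR as diameter.
Centre = midpoint of QR = (0.5, 2.25), r² = 513.25/4 = 128.3125.
r = √(128.3125) ≈ 11.328.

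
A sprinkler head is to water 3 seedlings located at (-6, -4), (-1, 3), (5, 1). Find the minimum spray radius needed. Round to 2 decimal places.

Call the three points A, B, C in the order given.
Side lengths²: AB² = 74, AC² = 146, BC² = 40.
Since AC² = 146 ≥ 74 + 40 = 114, the angle opposite AC is not acute, so the smallest enclosing circle has AC as diameter.
Centre = midpoint of AC = (-0.5, -1.5), r² = 146/4 = 36.5.
r = √(36.5) ≈ 6.04.

6.04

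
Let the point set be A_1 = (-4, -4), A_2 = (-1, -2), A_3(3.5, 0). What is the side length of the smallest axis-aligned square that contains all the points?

7.5

The bounding box has width 7.5 and height 4.
An axis-aligned square enclosing the set must have side ≥ max(width, height).
So the minimum side is max(7.5, 4) = 7.5.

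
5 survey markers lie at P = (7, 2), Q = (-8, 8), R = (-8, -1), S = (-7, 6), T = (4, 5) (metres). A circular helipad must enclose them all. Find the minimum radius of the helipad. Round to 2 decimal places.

8.24

The minimum enclosing circle is determined by three boundary points: P, Q, R.
Their circumcentre is (-1.1, 3.5) with r² = 67.86.
The farthest remaining point S is at distance² 41.06 ≤ 67.86.
r = √(67.86) ≈ 8.24.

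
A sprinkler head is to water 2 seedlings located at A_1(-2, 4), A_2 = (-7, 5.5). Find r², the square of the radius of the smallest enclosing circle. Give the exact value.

6.8125

The smallest circle enclosing two points has them as diameter endpoints.
Centre = midpoint = (-4.5, 4.75); r² = |A_1A_2|²/4 = 27.25/4 = 6.8125.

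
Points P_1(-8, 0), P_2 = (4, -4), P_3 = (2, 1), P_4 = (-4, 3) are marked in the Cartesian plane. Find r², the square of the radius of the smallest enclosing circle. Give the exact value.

By Welzl's lemma the MEC is supported by two points (diametrically opposite) or three points (on a circumcircle).
The farthest pair is P_1–P_2 with squared distance 160. The circle on this segment as diameter has centre (-2, -2) and r² = 160/4 = 40.
Check P_3: distance² to centre = 25 ≤ 40, so it lies inside.
All remaining points lie in this disk, and no smaller disk contains both endpoints, so this is the minimum enclosing circle.

40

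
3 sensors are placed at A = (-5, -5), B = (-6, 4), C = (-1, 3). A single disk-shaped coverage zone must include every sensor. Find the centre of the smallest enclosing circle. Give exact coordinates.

(-47/11, -4/11)

Side lengths²: AB² = 82, AC² = 80, BC² = 26.
Since AB² = 82 < 80 + 26 = 106, the triangle is acute, so the smallest enclosing circle is the circumcircle.
Circumcentre = (-47/11, -4/11), r² = 2665/121.
Centre = (-47/11, -4/11).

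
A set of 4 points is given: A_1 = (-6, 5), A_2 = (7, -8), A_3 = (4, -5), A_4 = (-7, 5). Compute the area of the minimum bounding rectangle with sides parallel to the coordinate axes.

182

x ranges over [-7, 7], width 14.
y ranges over [-8, 5], height 13.
Area = 14 × 13 = 182.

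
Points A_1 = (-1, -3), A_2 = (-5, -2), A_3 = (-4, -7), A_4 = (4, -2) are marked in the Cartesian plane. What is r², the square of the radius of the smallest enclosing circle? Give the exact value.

23.14

By Welzl's lemma the MEC is supported by two points (diametrically opposite) or three points (on a circumcircle).
The minimum enclosing circle is determined by three boundary points: A_2, A_3, A_4.
Their circumcentre is (-0.5, -3.7) with r² = 23.14.
The farthest remaining point A_1 is at distance² 0.74 ≤ 23.14.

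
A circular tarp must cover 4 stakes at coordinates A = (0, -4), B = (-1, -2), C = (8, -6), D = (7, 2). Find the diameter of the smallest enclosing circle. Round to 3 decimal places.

The minimum enclosing circle of a finite set is fixed by two of the points (as a diameter) or three (as a circumcircle).
The minimum enclosing circle is determined by three boundary points: B, C, D.
Their circumcentre is (143/34, -41/17) with r² = 31525/1156.
The farthest remaining point A is at distance² 23365/1156 ≤ 31525/1156.
Diameter = 2r = 2√(31525/1156) ≈ 10.444.

10.444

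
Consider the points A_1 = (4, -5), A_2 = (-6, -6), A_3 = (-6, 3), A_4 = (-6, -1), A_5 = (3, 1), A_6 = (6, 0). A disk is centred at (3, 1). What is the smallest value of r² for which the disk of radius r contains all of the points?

The required radius is the distance from (3, 1) to the farthest point.
Squared distances: 37, 130, 85, 85, 0, 10.
Maximum is 130, attained at A_2.

130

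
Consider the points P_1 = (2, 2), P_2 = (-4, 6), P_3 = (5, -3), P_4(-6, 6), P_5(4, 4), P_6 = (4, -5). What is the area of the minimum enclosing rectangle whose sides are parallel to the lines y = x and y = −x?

94.5

In coordinates u = x + y, v = x − y the rectangle is axis-aligned; the map (x,y)→(u,v) scales areas by 2.
u-values: 4, 2, 2, 0, 8, -1; range = 8 − (-1) = 9.
v-values: 0, -10, 8, -12, 0, 9; range = 9 − (-12) = 21.
Area = (9 × 21) / 2 = 94.5.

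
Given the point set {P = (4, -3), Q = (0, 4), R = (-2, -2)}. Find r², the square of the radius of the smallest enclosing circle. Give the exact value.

Side lengths²: PQ² = 65, PR² = 37, QR² = 40.
Since PQ² = 65 < 40 + 37 = 77, the triangle is acute, so the smallest enclosing circle is the circumcircle.
Circumcentre = (55/38, 7/38), r² = 12025/722.

12025/722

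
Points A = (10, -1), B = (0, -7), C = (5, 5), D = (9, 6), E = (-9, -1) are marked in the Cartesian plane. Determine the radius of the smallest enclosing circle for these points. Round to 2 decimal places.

The minimum enclosing circle is determined by three boundary points: A, D, E.
Their circumcentre is (0.5, 17/14) with r² = 9325/98.
The farthest remaining point B is at distance² 6637/98 ≤ 9325/98.
r = √(9325/98) ≈ 9.75.

9.75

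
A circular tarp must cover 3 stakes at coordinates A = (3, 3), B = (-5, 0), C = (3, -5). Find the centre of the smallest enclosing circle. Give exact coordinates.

Side lengths²: AB² = 73, AC² = 64, BC² = 89.
Since BC² = 89 < 73 + 64 = 137, the triangle is acute, so the smallest enclosing circle is the circumcircle.
Circumcentre = (-0.0625, -1), r² = 25.37890625.
Centre = (-0.0625, -1).

(-0.0625, -1)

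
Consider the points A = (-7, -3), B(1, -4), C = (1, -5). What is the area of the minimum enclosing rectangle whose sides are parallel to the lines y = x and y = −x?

35

In coordinates u = x + y, v = x − y the rectangle is axis-aligned; the map (x,y)→(u,v) scales areas by 2.
u-values: -10, -3, -4; range = -3 − (-10) = 7.
v-values: -4, 5, 6; range = 6 − (-4) = 10.
Area = (7 × 10) / 2 = 35.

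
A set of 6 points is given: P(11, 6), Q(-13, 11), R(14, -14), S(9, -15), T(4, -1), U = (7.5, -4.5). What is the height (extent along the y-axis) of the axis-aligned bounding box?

max y = 11, min y = -15, so height = 26.

26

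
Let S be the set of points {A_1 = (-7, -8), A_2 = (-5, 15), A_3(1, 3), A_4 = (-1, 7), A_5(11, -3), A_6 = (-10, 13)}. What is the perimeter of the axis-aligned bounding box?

Width = max x − min x = 11 − (-10) = 21.
Height = max y − min y = 15 − (-8) = 23.
Perimeter = 2(21 + 23) = 88.

88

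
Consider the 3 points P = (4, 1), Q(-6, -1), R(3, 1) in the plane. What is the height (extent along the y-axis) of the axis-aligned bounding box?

2

max y = 1, min y = -1, so height = 2.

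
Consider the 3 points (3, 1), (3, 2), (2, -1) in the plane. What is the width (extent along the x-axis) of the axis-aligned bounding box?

max x = 3, min x = 2, so width = 1.

1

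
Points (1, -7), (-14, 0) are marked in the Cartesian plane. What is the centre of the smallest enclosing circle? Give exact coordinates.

(-6.5, -3.5)

The smallest circle enclosing two points has them as diameter endpoints.
Centre = midpoint = (-6.5, -3.5); r² = |(1, -7)−(-14, 0)|²/4 = 274/4 = 68.5.
Centre = (-6.5, -3.5).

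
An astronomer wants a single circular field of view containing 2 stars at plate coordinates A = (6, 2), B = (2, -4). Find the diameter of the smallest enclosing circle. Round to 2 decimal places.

7.21

The smallest circle enclosing two points has them as diameter endpoints.
Centre = midpoint = (4, -1); r² = |AB|²/4 = 52/4 = 13.
Diameter = 2r = 2√13 ≈ 7.21.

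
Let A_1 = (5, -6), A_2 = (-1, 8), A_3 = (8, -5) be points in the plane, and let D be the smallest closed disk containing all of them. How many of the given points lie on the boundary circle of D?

2

Side lengths²: A_1A_2² = 232, A_1A_3² = 10, A_2A_3² = 250.
Since A_2A_3² = 250 ≥ 232 + 10 = 242, the angle opposite A_2A_3 is not acute, so the smallest enclosing circle has A_2A_3 as diameter.
Centre = midpoint of A_2A_3 = (3.5, 1.5), r² = 250/4 = 62.5.
The points at distance exactly r from the centre are A_2, A_3 — 2 points.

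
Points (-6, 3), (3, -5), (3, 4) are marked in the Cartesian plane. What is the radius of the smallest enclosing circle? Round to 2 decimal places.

Call the three points A, B, C in the order given.
Side lengths²: AB² = 145, AC² = 82, BC² = 81.
Since AB² = 145 < 82 + 81 = 163, the triangle is acute, so the smallest enclosing circle is the circumcircle.
Circumcentre = (-19/18, -0.5), r² = 5945/162.
r = √(5945/162) ≈ 6.06.

6.06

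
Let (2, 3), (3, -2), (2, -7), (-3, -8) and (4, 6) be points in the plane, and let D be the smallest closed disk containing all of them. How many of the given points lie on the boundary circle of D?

2

The minimum enclosing circle of a finite set is fixed by two of the points (as a diameter) or three (as a circumcircle).
The farthest pair is (-3, -8)–(4, 6) with squared distance 245. The circle on this segment as diameter has centre (0.5, -1) and r² = 245/4 = 61.25.
Check (2, 3): distance² to centre = 18.25 ≤ 61.25, so it lies inside.
All remaining points lie in this disk, and no smaller disk contains both endpoints, so this is the minimum enclosing circle.
The points at distance exactly r from the centre are (-3, -8), (4, 6) — 2 points.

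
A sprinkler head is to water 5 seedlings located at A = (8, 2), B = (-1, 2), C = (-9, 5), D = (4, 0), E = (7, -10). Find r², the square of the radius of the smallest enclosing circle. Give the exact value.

120.25

A smallest enclosing disk is always determined by at most three of the input points on its boundary.
The farthest pair is C–E with squared distance 481. The circle on this segment as diameter has centre (-1, -2.5) and r² = 481/4 = 120.25.
Check A: distance² to centre = 101.25 ≤ 120.25, so it lies inside.
All remaining points lie in this disk, and no smaller disk contains both endpoints, so this is the minimum enclosing circle.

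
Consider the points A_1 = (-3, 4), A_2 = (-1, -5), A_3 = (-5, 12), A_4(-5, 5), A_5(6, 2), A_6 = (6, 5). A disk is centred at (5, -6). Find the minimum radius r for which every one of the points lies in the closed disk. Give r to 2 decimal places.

20.59

The required radius is the distance from (5, -6) to the farthest point.
Squared distances: 164, 37, 424, 221, 65, 122.
Maximum is 424, attained at A_3.
r = √424 ≈ 20.59.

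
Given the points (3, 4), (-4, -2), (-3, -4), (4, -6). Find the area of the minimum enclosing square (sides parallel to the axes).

100

The bounding box has width 8 and height 10.
An axis-aligned square enclosing the set must have side ≥ max(width, height).
So the minimum side is max(8, 10) = 10.
Area = 10² = 100.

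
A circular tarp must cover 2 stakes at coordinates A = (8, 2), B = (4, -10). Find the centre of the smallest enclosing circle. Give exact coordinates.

(6, -4)

The smallest circle enclosing two points has them as diameter endpoints.
Centre = midpoint = (6, -4); r² = |AB|²/4 = 160/4 = 40.
Centre = (6, -4).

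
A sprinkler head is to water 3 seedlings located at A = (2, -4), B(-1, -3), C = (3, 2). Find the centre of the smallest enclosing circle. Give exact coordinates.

Side lengths²: AB² = 10, AC² = 37, BC² = 41.
Since BC² = 41 < 37 + 10 = 47, the triangle is acute, so the smallest enclosing circle is the circumcircle.
Circumcentre = (53/38, -31/38), r² = 7585/722.
Centre = (53/38, -31/38).

(53/38, -31/38)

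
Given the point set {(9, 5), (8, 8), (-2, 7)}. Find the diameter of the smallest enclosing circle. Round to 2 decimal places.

11.18

Call the three points A, B, C in the order given.
Side lengths²: AB² = 10, AC² = 125, BC² = 101.
Since AC² = 125 ≥ 101 + 10 = 111, the angle opposite AC is not acute, so the smallest enclosing circle has AC as diameter.
Centre = midpoint of AC = (3.5, 6), r² = 125/4 = 31.25.
Diameter = 2r = 2√(31.25) ≈ 11.18.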